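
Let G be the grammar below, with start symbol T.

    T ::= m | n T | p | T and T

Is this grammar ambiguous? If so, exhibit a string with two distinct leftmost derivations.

Witness: n m and m

Derivation 1: T ⇒ n T ⇒ n T and T ⇒ n m and T ⇒ n m and m
Derivation 2: T ⇒ T and T ⇒ n T and T ⇒ n m and T ⇒ n m and m

Two distinct leftmost derivations for the same string.

Ambiguous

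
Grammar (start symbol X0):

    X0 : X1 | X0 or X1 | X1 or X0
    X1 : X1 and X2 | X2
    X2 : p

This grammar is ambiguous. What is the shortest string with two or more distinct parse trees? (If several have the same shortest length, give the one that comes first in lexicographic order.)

length 1: no string has ≥2 trees
length 3: p or p has 2 parse trees

Two derivations of p or p:
  X0 ⇒ X0 or X1 ⇒ X1 or X1 ⇒ X2 or X1 ⇒ p or X1 ⇒ p or X2 ⇒ p or p
  X0 ⇒ X1 or X0 ⇒ X2 or X0 ⇒ p or X0 ⇒ p or X1 ⇒ p or X2 ⇒ p or p

p or p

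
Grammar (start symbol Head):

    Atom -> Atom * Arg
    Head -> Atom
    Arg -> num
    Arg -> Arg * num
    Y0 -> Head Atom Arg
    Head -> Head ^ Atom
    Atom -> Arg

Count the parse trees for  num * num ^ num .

2

Parse trees for num * num ^ num:
  [Head [Head [Atom [Atom [Arg num]] * [Arg num]]] ^ [Atom [Arg num]]]
  [Head [Head [Atom [Arg [Arg num] * num]]] ^ [Atom [Arg num]]]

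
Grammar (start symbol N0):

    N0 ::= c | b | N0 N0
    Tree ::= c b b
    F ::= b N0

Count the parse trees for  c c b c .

Parse trees for c c b c:
  [N0 [N0 c] [N0 [N0 c] [N0 [N0 b] [N0 c]]]]
  [N0 [N0 c] [N0 [N0 [N0 c] [N0 b]] [N0 c]]]
  [N0 [N0 [N0 c] [N0 c]] [N0 [N0 b] [N0 c]]]
  [N0 [N0 [N0 c] [N0 [N0 c] [N0 b]]] [N0 c]]
  [N0 [N0 [N0 [N0 c] [N0 c]] [N0 b]] [N0 c]]

5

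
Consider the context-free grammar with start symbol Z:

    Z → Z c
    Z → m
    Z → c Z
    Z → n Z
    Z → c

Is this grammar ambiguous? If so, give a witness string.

Witness: c c

Derivation 1: Z ⇒ Z c ⇒ c c
Derivation 2: Z ⇒ c Z ⇒ c c

Two distinct leftmost derivations for the same string.

Ambiguous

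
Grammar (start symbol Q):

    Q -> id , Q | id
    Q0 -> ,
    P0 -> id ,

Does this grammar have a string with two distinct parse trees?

Unambiguous

Only Q is reachable from Q; ignoring the rest: The reachable grammar is A → atom sep A | atom. Each atom is followed by either the separator (recurse) or end-of-string (stop) — no choice point.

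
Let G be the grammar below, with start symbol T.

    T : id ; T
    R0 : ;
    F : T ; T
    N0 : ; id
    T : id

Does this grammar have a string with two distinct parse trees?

(R0, F, N0 are unreachable from T, so their rules don't affect L(T).) The reachable grammar is A → atom sep A | atom. Each atom is followed by either the separator (recurse) or end-of-string (stop) — no choice point.

Unambiguous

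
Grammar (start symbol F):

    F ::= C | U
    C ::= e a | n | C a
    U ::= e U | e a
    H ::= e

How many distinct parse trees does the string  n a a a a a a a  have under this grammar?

1

Parse trees for n a a a a a a a:
  [F [C [C [C [C [C [C [C [C n] a] a] a] a] a] a] a]]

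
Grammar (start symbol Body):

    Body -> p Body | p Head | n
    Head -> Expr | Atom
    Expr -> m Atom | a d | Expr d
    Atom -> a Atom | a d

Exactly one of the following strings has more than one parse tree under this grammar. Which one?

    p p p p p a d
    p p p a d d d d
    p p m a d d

p p p p p a d: 2 trees
p p p a d d d d: 1 tree
p p m a d d: 1 tree

p p p p p a d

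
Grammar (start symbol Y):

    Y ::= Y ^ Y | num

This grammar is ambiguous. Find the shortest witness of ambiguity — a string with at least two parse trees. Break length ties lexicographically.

length 1: no string has ≥2 trees
length 3: no string has ≥2 trees
length 5: num ^ num ^ num has 2 parse trees

Two derivations of num ^ num ^ num:
  Y ⇒ Y ^ Y ⇒ Y ^ Y ^ Y ⇒ num ^ Y ^ Y ⇒ num ^ num ^ Y ⇒ num ^ num ^ num
  Y ⇒ Y ^ Y ⇒ num ^ Y ⇒ num ^ Y ^ Y ⇒ num ^ num ^ Y ⇒ num ^ num ^ num

num ^ num ^ num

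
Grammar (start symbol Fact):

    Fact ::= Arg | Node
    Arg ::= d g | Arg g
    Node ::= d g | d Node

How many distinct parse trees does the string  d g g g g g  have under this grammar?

1

Parse trees for d g g g g g:
  [Fact [Arg [Arg [Arg [Arg [Arg d g] g] g] g] g]]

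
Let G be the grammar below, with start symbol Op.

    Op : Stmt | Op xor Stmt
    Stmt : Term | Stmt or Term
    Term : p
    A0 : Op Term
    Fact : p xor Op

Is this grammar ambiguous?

Unambiguous

(A0, Fact are unreachable from Op, so their rules don't affect L(Op).) Op → Op xor Stmt | Stmt  ;  Stmt → Stmt or Term | Term  — a left-associative chain with Term at the bottom. Each string factors uniquely by precedence.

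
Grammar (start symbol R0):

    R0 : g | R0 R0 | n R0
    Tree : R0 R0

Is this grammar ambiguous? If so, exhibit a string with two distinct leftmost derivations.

Witness: g g g

Derivation 1: R0 ⇒ R0 R0 ⇒ g R0 ⇒ g R0 R0 ⇒ g g R0 ⇒ g g g
Derivation 2: R0 ⇒ R0 R0 ⇒ R0 R0 R0 ⇒ g R0 R0 ⇒ g g R0 ⇒ g g g

Two distinct leftmost derivations for the same string.

Ambiguous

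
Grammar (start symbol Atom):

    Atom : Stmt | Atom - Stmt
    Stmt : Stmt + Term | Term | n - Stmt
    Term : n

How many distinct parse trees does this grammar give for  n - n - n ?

Parse trees for n - n - n:
  [Atom [Stmt n - [Stmt n - [Stmt [Term n]]]]]
  [Atom [Atom [Stmt [Term n]]] - [Stmt n - [Stmt [Term n]]]]
  [Atom [Atom [Stmt n - [Stmt [Term n]]]] - [Stmt [Term n]]]
  [Atom [Atom [Atom [Stmt [Term n]]] - [Stmt [Term n]]] - [Stmt [Term n]]]

4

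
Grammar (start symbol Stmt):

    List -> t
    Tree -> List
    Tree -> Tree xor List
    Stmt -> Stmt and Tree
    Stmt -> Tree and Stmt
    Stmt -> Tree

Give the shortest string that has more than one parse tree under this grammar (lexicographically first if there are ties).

t and t

length 1: no string has ≥2 trees
length 3: t and t has 2 parse trees

Two derivations of t and t:
  Stmt ⇒ Stmt and Tree ⇒ Tree and Tree ⇒ List and Tree ⇒ t and Tree ⇒ t and List ⇒ t and t
  Stmt ⇒ Tree and Stmt ⇒ List and Stmt ⇒ t and Stmt ⇒ t and Tree ⇒ t and List ⇒ t and t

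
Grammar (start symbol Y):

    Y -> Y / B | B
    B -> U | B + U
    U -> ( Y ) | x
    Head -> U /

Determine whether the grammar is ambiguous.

Unambiguous

Only Y, B, U are reachable from Y; ignoring the rest: Y → Y / B | B  ;  B → B + U | U  — a left-associative chain with U at the bottom. Each string factors uniquely by precedence.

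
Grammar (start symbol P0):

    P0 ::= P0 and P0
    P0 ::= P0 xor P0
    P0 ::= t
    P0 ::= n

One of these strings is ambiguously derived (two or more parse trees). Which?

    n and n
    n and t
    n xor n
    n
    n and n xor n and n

n and n: 1 tree
n and t: 1 tree
n xor n: 1 tree
n: 1 tree
n and n xor n and n: 5 trees

n and n xor n and n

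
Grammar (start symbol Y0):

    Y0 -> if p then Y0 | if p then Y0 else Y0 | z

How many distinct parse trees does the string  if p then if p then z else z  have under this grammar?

Parse trees for if p then if p then z else z:
  [Y0 if p then [Y0 if p then [Y0 z] else [Y0 z]]]
  [Y0 if p then [Y0 if p then [Y0 z]] else [Y0 z]]

2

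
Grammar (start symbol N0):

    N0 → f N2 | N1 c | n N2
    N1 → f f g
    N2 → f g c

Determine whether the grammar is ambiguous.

Witness: f f g c

Derivation 1: N0 ⇒ f N2 ⇒ f f g c
Derivation 2: N0 ⇒ N1 c ⇒ f f g c

Two distinct leftmost derivations for the same string.

Ambiguous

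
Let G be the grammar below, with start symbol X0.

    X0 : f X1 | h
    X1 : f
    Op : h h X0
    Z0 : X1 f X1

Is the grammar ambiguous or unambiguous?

Unambiguous

Only X0, X1 are reachable from X0; ignoring the rest: Restricted to the reachable nonterminals, every rule has the form A → t or A → t B, and no two rules for the same A share a first terminal. The grammar encodes a DFA — one run per string.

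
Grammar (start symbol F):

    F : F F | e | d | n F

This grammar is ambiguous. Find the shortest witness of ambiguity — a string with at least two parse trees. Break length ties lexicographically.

length 1: no string has ≥2 trees
length 2: no string has ≥2 trees
length 3: d d d has 2 parse trees

Two derivations of d d d:
  F ⇒ F F ⇒ F F F ⇒ d F F ⇒ d d F ⇒ d d d
  F ⇒ F F ⇒ d F ⇒ d F F ⇒ d d F ⇒ d d d

d d d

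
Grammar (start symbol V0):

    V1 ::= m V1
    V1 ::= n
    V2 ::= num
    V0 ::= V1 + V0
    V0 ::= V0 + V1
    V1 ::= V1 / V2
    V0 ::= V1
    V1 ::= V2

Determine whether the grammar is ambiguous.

Witness: n + n

Derivation 1: V0 ⇒ V1 + V0 ⇒ n + V0 ⇒ n + V1 ⇒ n + n
Derivation 2: V0 ⇒ V0 + V1 ⇒ V1 + V1 ⇒ n + V1 ⇒ n + n

Two distinct leftmost derivations for the same string.

Ambiguous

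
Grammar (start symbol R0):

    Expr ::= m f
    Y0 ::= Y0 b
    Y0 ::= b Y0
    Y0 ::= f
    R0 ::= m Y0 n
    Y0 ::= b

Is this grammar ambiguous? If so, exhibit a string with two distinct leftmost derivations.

Ambiguous

Witness: m b b n

Derivation 1: R0 ⇒ m Y0 n ⇒ m Y0 b n ⇒ m b b n
Derivation 2: R0 ⇒ m Y0 n ⇒ m b Y0 n ⇒ m b b n

Two distinct leftmost derivations for the same string.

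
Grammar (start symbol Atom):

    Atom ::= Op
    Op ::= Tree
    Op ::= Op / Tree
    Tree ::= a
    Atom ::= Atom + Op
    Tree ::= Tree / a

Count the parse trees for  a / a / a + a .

4

Parse trees for a / a / a + a:
  [Atom [Atom [Op [Tree [Tree [Tree a] / a] / a]]] + [Op [Tree a]]]
  [Atom [Atom [Op [Op [Tree a]] / [Tree [Tree a] / a]]] + [Op [Tree a]]]
  [Atom [Atom [Op [Op [Tree [Tree a] / a]] / [Tree a]]] + [Op [Tree a]]]
  [Atom [Atom [Op [Op [Op [Tree a]] / [Tree a]] / [Tree a]]] + [Op [Tree a]]]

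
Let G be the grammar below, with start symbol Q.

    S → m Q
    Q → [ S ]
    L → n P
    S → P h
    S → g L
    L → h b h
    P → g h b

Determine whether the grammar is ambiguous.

Witness: [ g h b h ]

Derivation 1: Q ⇒ [ S ] ⇒ [ P h ] ⇒ [ g h b h ]
Derivation 2: Q ⇒ [ S ] ⇒ [ g L ] ⇒ [ g h b h ]

Two distinct leftmost derivations for the same string.

Ambiguous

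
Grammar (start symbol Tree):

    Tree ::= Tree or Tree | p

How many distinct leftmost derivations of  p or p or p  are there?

2

Parse trees for p or p or p:
  [Tree [Tree p] or [Tree [Tree p] or [Tree p]]]
  [Tree [Tree [Tree p] or [Tree p]] or [Tree p]]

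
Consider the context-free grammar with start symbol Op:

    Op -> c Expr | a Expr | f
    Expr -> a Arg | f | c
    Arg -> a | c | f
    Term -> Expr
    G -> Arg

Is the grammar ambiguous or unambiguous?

(Term, G are unreachable from Op, so their rules don't affect L(Op).) The reachable rules are right-linear with at most one rule per (nonterminal, next-terminal) pair. Each input token forces the next rule, so parsing is deterministic.

Unambiguous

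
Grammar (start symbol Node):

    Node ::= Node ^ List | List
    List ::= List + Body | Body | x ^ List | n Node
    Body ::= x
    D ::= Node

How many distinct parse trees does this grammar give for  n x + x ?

2

Parse trees for n x + x:
  [Node [List [List n [Node [List [Body x]]]] + [Body x]]]
  [Node [List n [Node [List [List [Body x]] + [Body x]]]]]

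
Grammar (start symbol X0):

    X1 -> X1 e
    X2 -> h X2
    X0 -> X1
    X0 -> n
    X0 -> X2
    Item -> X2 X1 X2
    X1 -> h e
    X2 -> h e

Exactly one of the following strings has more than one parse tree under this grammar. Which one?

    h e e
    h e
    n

h e

h e e: 1 tree
h e: 2 trees
n: 1 tree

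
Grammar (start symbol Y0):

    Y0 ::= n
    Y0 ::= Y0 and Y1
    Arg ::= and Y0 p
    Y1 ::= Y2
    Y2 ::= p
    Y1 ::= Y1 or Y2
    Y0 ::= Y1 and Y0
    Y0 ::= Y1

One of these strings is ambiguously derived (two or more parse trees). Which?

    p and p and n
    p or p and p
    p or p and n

p and p and n: 1 tree
p or p and p: 2 trees
p or p and n: 1 tree

p or p and p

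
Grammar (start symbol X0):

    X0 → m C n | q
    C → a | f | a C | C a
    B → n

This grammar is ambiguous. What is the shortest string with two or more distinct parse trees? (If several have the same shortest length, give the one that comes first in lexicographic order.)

length 1: no string has ≥2 trees
length 3: no string has ≥2 trees
length 4: m a a n has 2 parse trees

Two derivations of m a a n:
  X0 ⇒ m C n ⇒ m a C n ⇒ m a a n
  X0 ⇒ m C n ⇒ m C a n ⇒ m a a n

m a a n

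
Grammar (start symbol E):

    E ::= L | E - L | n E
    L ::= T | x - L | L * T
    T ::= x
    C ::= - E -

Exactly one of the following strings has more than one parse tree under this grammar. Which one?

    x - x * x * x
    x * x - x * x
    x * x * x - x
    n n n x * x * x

x - x * x * x

x - x * x * x: 4 trees
x * x - x * x: 1 tree
x * x * x - x: 1 tree
n n n x * x * x: 1 tree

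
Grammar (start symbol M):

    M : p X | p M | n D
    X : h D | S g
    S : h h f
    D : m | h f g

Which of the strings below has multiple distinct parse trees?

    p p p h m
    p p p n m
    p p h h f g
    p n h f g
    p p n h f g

p p h h f g

p p p h m: 1 tree
p p p n m: 1 tree
p p h h f g: 2 trees
p n h f g: 1 tree
p p n h f g: 1 tree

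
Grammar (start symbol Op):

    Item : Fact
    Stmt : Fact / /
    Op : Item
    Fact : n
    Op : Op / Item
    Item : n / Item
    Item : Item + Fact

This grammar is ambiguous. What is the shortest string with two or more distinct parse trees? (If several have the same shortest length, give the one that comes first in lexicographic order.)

length 1: no string has ≥2 trees
length 3: n / n has 2 parse trees

Two derivations of n / n:
  Op ⇒ Item ⇒ n / Item ⇒ n / Fact ⇒ n / n
  Op ⇒ Op / Item ⇒ Item / Item ⇒ Fact / Item ⇒ n / Item ⇒ n / Fact ⇒ n / n

n / n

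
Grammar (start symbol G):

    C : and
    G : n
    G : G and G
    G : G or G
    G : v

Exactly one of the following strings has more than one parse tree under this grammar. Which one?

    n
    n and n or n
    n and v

n: 1 tree
n and n or n: 2 trees
n and v: 1 tree

n and n or n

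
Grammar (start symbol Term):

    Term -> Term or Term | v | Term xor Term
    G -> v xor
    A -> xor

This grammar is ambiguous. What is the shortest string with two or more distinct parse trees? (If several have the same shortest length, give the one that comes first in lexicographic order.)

v or v or v

length 1: no string has ≥2 trees
length 3: no string has ≥2 trees
length 5: v or v or v has 2 parse trees

Two derivations of v or v or v:
  Term ⇒ Term or Term ⇒ Term or Term or Term ⇒ v or Term or Term ⇒ v or v or Term ⇒ v or v or v
  Term ⇒ Term or Term ⇒ v or Term ⇒ v or Term or Term ⇒ v or v or Term ⇒ v or v or v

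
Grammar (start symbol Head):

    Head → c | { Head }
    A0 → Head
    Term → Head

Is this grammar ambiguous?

Unambiguous

(A0, Term are unreachable from Head, so their rules don't affect L(Head).) L(Head) is { openⁿ atom closeⁿ : n ≥ 0 }. The bracket depth fixes n, and the derivation is forced at every step.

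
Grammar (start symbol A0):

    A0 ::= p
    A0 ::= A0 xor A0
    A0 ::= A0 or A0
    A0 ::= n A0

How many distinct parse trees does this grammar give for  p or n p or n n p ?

Parse trees for p or n p or n n p:
  [A0 [A0 p] or [A0 [A0 n [A0 p]] or [A0 n [A0 n [A0 p]]]]]
  [A0 [A0 p] or [A0 n [A0 [A0 p] or [A0 n [A0 n [A0 p]]]]]]
  [A0 [A0 [A0 p] or [A0 n [A0 p]]] or [A0 n [A0 n [A0 p]]]]

3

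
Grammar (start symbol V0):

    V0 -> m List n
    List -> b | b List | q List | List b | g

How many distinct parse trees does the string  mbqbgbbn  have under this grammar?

10

Parse trees for mbqbgbbn (showing first 6 of 10):
  [V0 m [List b [List q [List b [List [List [List g] b] b]]]] n]
  [V0 m [List b [List q [List [List b [List [List g] b]] b]]] n]
  [V0 m [List b [List q [List [List [List b [List g]] b] b]]] n]
  [V0 m [List b [List [List q [List b [List [List g] b]]] b]] n]
  [V0 m [List b [List [List q [List [List b [List g]] b]] b]] n]
  [V0 m [List b [List [List [List q [List b [List g]]] b] b]] n]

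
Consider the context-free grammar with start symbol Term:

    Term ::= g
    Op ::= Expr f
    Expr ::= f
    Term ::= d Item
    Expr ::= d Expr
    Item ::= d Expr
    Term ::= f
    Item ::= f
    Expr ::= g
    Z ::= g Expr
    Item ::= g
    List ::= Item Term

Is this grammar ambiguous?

Only Term, Item, Expr are reachable from Term; ignoring the rest: Each reachable nonterminal has at most one production per leading terminal, and all productions are right-linear; the derivation is determined token-by-token.

Unambiguous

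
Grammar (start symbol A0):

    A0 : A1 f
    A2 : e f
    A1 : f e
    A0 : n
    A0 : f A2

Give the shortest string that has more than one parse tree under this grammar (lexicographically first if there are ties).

f e f

length 1: no string has ≥2 trees
length 3: f e f has 2 parse trees

Two derivations of f e f:
  A0 ⇒ A1 f ⇒ f e f
  A0 ⇒ f A2 ⇒ f e f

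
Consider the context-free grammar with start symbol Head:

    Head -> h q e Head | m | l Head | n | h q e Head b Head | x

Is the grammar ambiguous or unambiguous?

Witness: h q e h q e m b m

Derivation 1: Head ⇒ h q e Head ⇒ h q e h q e Head b Head ⇒ h q e h q e m b Head ⇒ h q e h q e m b m
Derivation 2: Head ⇒ h q e Head b Head ⇒ h q e h q e Head b Head ⇒ h q e h q e m b Head ⇒ h q e h q e m b m

Two distinct leftmost derivations for the same string.

Ambiguous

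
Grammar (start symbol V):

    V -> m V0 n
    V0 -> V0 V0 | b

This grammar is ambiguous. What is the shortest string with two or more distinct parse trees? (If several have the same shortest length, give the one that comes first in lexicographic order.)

m b b b n

length 3: no string has ≥2 trees
length 4: no string has ≥2 trees
length 5: m b b b n has 2 parse trees

Two derivations of m b b b n:
  V ⇒ m V0 n ⇒ m V0 V0 n ⇒ m V0 V0 V0 n ⇒ m b V0 V0 n ⇒ m b b V0 n ⇒ m b b b n
  V ⇒ m V0 n ⇒ m V0 V0 n ⇒ m b V0 n ⇒ m b V0 V0 n ⇒ m b b V0 n ⇒ m b b b n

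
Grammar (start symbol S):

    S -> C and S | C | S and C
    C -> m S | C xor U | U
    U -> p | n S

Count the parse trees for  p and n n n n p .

Parse trees for p and n n n n p:
  [S [C [U p]] and [S [C [U n [S [C [U n [S [C [U n [S [C [U n [S [C [U p]]]]]]]]]]]]]]]]
  [S [S [C [U p]]] and [C [U n [S [C [U n [S [C [U n [S [C [U n [S [C [U p]]]]]]]]]]]]]]]

2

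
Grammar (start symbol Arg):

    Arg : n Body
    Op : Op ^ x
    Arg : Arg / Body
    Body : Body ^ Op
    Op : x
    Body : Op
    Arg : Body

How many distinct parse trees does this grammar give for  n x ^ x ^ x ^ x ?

8

Parse trees for n x ^ x ^ x ^ x:
  [Arg n [Body [Body [Op x]] ^ [Op [Op [Op x] ^ x] ^ x]]]
  [Arg n [Body [Body [Body [Op x]] ^ [Op x]] ^ [Op [Op x] ^ x]]]
  [Arg n [Body [Body [Op [Op x] ^ x]] ^ [Op [Op x] ^ x]]]
  [Arg n [Body [Body [Body [Op x]] ^ [Op [Op x] ^ x]] ^ [Op x]]]
  [Arg n [Body [Body [Body [Body [Op x]] ^ [Op x]] ^ [Op x]] ^ [Op x]]]
  [Arg n [Body [Body [Body [Op [Op x] ^ x]] ^ [Op x]] ^ [Op x]]]
  [Arg n [Body [Body [Op [Op [Op x] ^ x] ^ x]] ^ [Op x]]]
  [Arg n [Body [Op [Op [Op [Op x] ^ x] ^ x] ^ x]]]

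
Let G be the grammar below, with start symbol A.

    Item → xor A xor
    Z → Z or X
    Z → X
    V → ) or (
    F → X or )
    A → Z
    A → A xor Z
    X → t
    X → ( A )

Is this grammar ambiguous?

Unambiguous

Only A, Z, X are reachable from A; ignoring the rest: This is a standard precedence ladder (A over Z over X), with each level left-recursive on its own operator ('xor' at A, 'or' at Z). That structure is LR(1), hence unambiguous.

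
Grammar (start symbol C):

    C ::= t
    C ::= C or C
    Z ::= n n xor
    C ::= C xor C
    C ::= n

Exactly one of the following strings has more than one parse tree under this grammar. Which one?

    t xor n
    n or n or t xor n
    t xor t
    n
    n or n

n or n or t xor n

t xor n: 1 tree
n or n or t xor n: 5 trees
t xor t: 1 tree
n: 1 tree
n or n: 1 tree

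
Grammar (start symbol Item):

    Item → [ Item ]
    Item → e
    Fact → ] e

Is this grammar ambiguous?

Unambiguous

Only Item is reachable from Item; ignoring the rest: L(Item) is { openⁿ atom closeⁿ : n ≥ 0 }. The bracket depth fixes n, and the derivation is forced at every step.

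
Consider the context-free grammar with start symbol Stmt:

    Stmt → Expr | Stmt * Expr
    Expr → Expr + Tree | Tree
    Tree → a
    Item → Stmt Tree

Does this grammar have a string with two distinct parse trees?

Only Stmt, Expr, Tree are reachable from Stmt; ignoring the rest: Stmt → Stmt * Expr | Expr  ;  Expr → Expr + Tree | Tree  — a left-associative chain with Tree at the bottom. Each string factors uniquely by precedence.

Unambiguous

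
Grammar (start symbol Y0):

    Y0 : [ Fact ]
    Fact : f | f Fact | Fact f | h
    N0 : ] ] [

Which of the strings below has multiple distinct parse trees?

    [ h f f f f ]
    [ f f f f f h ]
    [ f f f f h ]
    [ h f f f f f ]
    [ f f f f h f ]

[ f f f f h f ]

[ h f f f f ]: 1 tree
[ f f f f f h ]: 1 tree
[ f f f f h ]: 1 tree
[ h f f f f f ]: 1 tree
[ f f f f h f ]: 5 trees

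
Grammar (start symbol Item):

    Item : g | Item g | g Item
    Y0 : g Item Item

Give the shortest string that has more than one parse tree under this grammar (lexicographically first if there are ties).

length 1: no string has ≥2 trees
length 2: g g has 2 parse trees

Two derivations of g g:
  Item ⇒ Item g ⇒ g g
  Item ⇒ g Item ⇒ g g

g g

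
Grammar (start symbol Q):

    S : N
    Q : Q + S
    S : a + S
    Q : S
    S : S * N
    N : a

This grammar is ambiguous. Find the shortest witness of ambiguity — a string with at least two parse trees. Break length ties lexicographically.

length 1: no string has ≥2 trees
length 3: a + a has 2 parse trees

Two derivations of a + a:
  Q ⇒ Q + S ⇒ S + S ⇒ N + S ⇒ a + S ⇒ a + N ⇒ a + a
  Q ⇒ S ⇒ a + S ⇒ a + N ⇒ a + a

a + a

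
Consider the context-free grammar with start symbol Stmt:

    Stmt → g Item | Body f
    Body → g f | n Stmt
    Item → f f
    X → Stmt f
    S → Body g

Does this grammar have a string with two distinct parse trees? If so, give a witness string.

Ambiguous

Witness: g f f

Derivation 1: Stmt ⇒ g Item ⇒ g f f
Derivation 2: Stmt ⇒ Body f ⇒ g f f

Two distinct leftmost derivations for the same string.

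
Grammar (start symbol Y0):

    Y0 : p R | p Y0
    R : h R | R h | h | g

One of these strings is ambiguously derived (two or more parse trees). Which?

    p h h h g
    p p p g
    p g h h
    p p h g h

p p h g h

p h h h g: 1 tree
p p p g: 1 tree
p g h h: 1 tree
p p h g h: 2 trees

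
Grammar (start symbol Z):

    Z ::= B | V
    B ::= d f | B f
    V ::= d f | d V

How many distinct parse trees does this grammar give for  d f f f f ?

Parse trees for d f f f f:
  [Z [B [B [B [B d f] f] f] f]]

1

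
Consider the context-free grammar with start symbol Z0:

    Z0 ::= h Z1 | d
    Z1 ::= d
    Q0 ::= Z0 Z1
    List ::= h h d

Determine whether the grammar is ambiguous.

Only Z0, Z1 are reachable from Z0; ignoring the rest: The reachable rules are right-linear with at most one rule per (nonterminal, next-terminal) pair. Each input token forces the next rule, so parsing is deterministic.

Unambiguous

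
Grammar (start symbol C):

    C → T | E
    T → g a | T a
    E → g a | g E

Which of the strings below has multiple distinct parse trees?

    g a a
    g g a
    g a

g a

g a a: 1 tree
g g a: 1 tree
g a: 2 trees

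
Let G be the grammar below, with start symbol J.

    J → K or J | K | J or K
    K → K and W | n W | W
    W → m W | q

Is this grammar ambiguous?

Ambiguous

Witness: q or q

Derivation 1: J ⇒ K or J ⇒ W or J ⇒ q or J ⇒ q or K ⇒ q or W ⇒ q or q
Derivation 2: J ⇒ J or K ⇒ K or K ⇒ W or K ⇒ q or K ⇒ q or W ⇒ q or q

Two distinct leftmost derivations for the same string.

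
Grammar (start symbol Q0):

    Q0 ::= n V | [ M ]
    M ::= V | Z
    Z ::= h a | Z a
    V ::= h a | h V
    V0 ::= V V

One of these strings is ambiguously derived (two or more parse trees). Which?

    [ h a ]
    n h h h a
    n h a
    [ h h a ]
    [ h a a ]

[ h a ]

[ h a ]: 2 trees
n h h h a: 1 tree
n h a: 1 tree
[ h h a ]: 1 tree
[ h a a ]: 1 tree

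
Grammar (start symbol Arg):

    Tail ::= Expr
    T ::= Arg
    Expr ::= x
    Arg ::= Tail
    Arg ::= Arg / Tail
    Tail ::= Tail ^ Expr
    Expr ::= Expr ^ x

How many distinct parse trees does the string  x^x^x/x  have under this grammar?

Parse trees for x^x^x/x:
  [Arg [Arg [Tail [Expr [Expr [Expr x] ^ x] ^ x]]] / [Tail [Expr x]]]
  [Arg [Arg [Tail [Tail [Expr x]] ^ [Expr [Expr x] ^ x]]] / [Tail [Expr x]]]
  [Arg [Arg [Tail [Tail [Expr [Expr x] ^ x]] ^ [Expr x]]] / [Tail [Expr x]]]
  [Arg [Arg [Tail [Tail [Tail [Expr x]] ^ [Expr x]] ^ [Expr x]]] / [Tail [Expr x]]]

4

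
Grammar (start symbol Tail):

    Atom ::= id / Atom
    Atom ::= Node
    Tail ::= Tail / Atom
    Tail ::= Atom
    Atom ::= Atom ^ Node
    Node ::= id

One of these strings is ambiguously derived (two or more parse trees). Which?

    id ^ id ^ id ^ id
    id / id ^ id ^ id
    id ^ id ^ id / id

id / id ^ id ^ id

id ^ id ^ id ^ id: 1 tree
id / id ^ id ^ id: 4 trees
id ^ id ^ id / id: 1 tree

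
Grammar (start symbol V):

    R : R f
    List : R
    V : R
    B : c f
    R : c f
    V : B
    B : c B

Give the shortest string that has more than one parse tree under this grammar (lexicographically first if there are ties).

length 2: c f has 2 parse trees

Two derivations of c f:
  V ⇒ R ⇒ c f
  V ⇒ B ⇒ c f

c f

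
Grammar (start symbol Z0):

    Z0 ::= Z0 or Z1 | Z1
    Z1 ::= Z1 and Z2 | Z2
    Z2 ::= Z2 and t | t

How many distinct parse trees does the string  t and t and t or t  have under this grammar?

4

Parse trees for t and t and t or t:
  [Z0 [Z0 [Z1 [Z1 [Z2 t]] and [Z2 [Z2 t] and t]]] or [Z1 [Z2 t]]]
  [Z0 [Z0 [Z1 [Z1 [Z1 [Z2 t]] and [Z2 t]] and [Z2 t]]] or [Z1 [Z2 t]]]
  [Z0 [Z0 [Z1 [Z1 [Z2 [Z2 t] and t]] and [Z2 t]]] or [Z1 [Z2 t]]]
  [Z0 [Z0 [Z1 [Z2 [Z2 [Z2 t] and t] and t]]] or [Z1 [Z2 t]]]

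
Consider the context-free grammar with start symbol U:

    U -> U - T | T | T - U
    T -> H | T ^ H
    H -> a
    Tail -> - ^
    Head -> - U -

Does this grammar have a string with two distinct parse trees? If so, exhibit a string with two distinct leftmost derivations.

Ambiguous

Witness: a - a

Derivation 1: U ⇒ U - T ⇒ T - T ⇒ H - T ⇒ a - T ⇒ a - H ⇒ a - a
Derivation 2: U ⇒ T - U ⇒ H - U ⇒ a - U ⇒ a - T ⇒ a - H ⇒ a - a

Two distinct leftmost derivations for the same string.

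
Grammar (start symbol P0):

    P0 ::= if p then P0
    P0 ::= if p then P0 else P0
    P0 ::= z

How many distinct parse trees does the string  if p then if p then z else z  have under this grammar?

Parse trees for if p then if p then z else z:
  [P0 if p then [P0 if p then [P0 z] else [P0 z]]]
  [P0 if p then [P0 if p then [P0 z]] else [P0 z]]

2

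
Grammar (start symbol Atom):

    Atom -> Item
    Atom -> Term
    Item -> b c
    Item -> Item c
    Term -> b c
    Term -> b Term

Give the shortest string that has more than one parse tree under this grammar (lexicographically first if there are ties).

b c

length 2: b c has 2 parse trees

Two derivations of b c:
  Atom ⇒ Item ⇒ b c
  Atom ⇒ Term ⇒ b c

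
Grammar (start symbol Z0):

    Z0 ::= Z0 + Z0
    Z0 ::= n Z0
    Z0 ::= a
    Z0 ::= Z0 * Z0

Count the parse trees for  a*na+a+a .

9

Parse trees for a*na+a+a (showing first 6 of 9):
  [Z0 [Z0 [Z0 a] * [Z0 n [Z0 a]]] + [Z0 [Z0 a] + [Z0 a]]]
  [Z0 [Z0 [Z0 [Z0 a] * [Z0 n [Z0 a]]] + [Z0 a]] + [Z0 a]]
  [Z0 [Z0 [Z0 a] * [Z0 [Z0 n [Z0 a]] + [Z0 a]]] + [Z0 a]]
  [Z0 [Z0 [Z0 a] * [Z0 n [Z0 [Z0 a] + [Z0 a]]]] + [Z0 a]]
  [Z0 [Z0 a] * [Z0 [Z0 n [Z0 a]] + [Z0 [Z0 a] + [Z0 a]]]]
  [Z0 [Z0 a] * [Z0 [Z0 [Z0 n [Z0 a]] + [Z0 a]] + [Z0 a]]]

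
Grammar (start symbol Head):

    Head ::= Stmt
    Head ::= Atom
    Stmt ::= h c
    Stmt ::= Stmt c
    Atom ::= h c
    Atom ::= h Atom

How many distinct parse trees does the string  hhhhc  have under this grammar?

Parse trees for hhhhc:
  [Head [Atom h [Atom h [Atom h [Atom h c]]]]]

1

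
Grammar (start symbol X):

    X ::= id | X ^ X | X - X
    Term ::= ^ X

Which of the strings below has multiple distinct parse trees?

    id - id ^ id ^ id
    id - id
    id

id - id ^ id ^ id

id - id ^ id ^ id: 5 trees
id - id: 1 tree
id: 1 tree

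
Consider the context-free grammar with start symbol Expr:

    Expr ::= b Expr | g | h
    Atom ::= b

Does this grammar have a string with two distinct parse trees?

Unambiguous

(Atom is unreachable from Expr, so its rules don't affect L(Expr).) The reachable rules are right-linear with at most one rule per (nonterminal, next-terminal) pair. Each input token forces the next rule, so parsing is deterministic.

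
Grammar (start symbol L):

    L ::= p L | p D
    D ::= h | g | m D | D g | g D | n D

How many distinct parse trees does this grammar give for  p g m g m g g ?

6

Parse trees for p g m g m g g:
  [L p [D [D g [D m [D g [D m [D g]]]]] g]]
  [L p [D g [D m [D [D g [D m [D g]]] g]]]]
  [L p [D g [D m [D g [D m [D [D g] g]]]]]]
  [L p [D g [D m [D g [D m [D g [D g]]]]]]]
  [L p [D g [D m [D g [D [D m [D g]] g]]]]]
  [L p [D g [D [D m [D g [D m [D g]]]] g]]]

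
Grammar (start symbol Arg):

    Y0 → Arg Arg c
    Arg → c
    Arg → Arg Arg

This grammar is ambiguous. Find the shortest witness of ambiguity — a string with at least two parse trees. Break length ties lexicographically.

length 1: no string has ≥2 trees
length 2: no string has ≥2 trees
length 3: c c c has 2 parse trees

Two derivations of c c c:
  Arg ⇒ Arg Arg ⇒ c Arg ⇒ c Arg Arg ⇒ c c Arg ⇒ c c c
  Arg ⇒ Arg Arg ⇒ Arg Arg Arg ⇒ c Arg Arg ⇒ c c Arg ⇒ c c c

c c c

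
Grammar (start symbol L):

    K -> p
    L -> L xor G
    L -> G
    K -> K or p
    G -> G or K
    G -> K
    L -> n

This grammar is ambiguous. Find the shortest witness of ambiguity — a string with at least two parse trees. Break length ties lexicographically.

length 1: no string has ≥2 trees
length 3: p or p has 2 parse trees

Two derivations of p or p:
  L ⇒ G ⇒ G or K ⇒ K or K ⇒ p or K ⇒ p or p
  L ⇒ G ⇒ K ⇒ K or p ⇒ p or p

p or p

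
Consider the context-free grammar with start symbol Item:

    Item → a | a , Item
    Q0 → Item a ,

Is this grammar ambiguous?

Unambiguous

Only Item is reachable from Item; ignoring the rest: The reachable grammar is A → atom sep A | atom. Each atom is followed by either the separator (recurse) or end-of-string (stop) — no choice point.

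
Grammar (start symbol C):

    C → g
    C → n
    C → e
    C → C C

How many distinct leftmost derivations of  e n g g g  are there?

14

Parse trees for e n g g g (showing first 6 of 14):
  [C [C e] [C [C n] [C [C g] [C [C g] [C g]]]]]
  [C [C e] [C [C n] [C [C [C g] [C g]] [C g]]]]
  [C [C e] [C [C [C n] [C g]] [C [C g] [C g]]]]
  [C [C e] [C [C [C n] [C [C g] [C g]]] [C g]]]
  [C [C e] [C [C [C [C n] [C g]] [C g]] [C g]]]
  [C [C [C e] [C n]] [C [C g] [C [C g] [C g]]]]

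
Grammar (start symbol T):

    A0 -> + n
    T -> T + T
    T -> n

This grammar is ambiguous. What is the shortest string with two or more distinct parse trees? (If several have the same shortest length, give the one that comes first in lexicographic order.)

n + n + n

length 1: no string has ≥2 trees
length 3: no string has ≥2 trees
length 5: n + n + n has 2 parse trees

Two derivations of n + n + n:
  T ⇒ T + T ⇒ T + T + T ⇒ n + T + T ⇒ n + n + T ⇒ n + n + n
  T ⇒ T + T ⇒ n + T ⇒ n + T + T ⇒ n + n + T ⇒ n + n + n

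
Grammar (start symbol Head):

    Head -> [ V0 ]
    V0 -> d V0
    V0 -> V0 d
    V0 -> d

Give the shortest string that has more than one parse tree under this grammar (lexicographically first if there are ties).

length 3: no string has ≥2 trees
length 4: [ d d ] has 2 parse trees

Two derivations of [ d d ]:
  Head ⇒ [ V0 ] ⇒ [ d V0 ] ⇒ [ d d ]
  Head ⇒ [ V0 ] ⇒ [ V0 d ] ⇒ [ d d ]

[ d d ]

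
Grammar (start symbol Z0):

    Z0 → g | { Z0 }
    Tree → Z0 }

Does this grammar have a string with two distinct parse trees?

Only Z0 is reachable from Z0; ignoring the rest: L(Z0) is { openⁿ atom closeⁿ : n ≥ 0 }. The bracket depth fixes n, and the derivation is forced at every step.

Unambiguous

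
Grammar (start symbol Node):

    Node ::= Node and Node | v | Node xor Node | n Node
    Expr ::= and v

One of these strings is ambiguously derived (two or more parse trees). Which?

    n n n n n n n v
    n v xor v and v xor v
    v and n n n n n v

n v xor v and v xor v

n n n n n n n v: 1 tree
n v xor v and v xor v: 14 trees
v and n n n n n v: 1 tree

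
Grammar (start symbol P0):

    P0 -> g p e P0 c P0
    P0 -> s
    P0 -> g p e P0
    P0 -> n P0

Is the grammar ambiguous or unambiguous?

Witness: g p e g p e s c s

Derivation 1: P0 ⇒ g p e P0 c P0 ⇒ g p e g p e P0 c P0 ⇒ g p e g p e s c P0 ⇒ g p e g p e s c s
Derivation 2: P0 ⇒ g p e P0 ⇒ g p e g p e P0 c P0 ⇒ g p e g p e s c P0 ⇒ g p e g p e s c s

Two distinct leftmost derivations for the same string.

Ambiguous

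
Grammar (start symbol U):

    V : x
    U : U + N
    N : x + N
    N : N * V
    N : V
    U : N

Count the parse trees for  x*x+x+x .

Parse trees for x*x+x+x:
  [U [U [N [N [V x]] * [V x]]] + [N x + [N [V x]]]]
  [U [U [U [N [N [V x]] * [V x]]] + [N [V x]]] + [N [V x]]]

2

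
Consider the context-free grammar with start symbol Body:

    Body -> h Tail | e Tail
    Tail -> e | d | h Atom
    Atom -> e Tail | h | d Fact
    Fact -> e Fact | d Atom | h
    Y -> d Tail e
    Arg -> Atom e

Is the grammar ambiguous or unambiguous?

Only Body, Tail, Atom, Fact are reachable from Body; ignoring the rest: Each reachable nonterminal has at most one production per leading terminal, and all productions are right-linear; the derivation is determined token-by-token.

Unambiguous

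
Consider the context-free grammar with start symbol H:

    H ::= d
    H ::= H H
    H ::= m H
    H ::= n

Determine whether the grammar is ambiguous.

Ambiguous

Witness: d d d

Derivation 1: H ⇒ H H ⇒ d H ⇒ d H H ⇒ d d H ⇒ d d d
Derivation 2: H ⇒ H H ⇒ H H H ⇒ d H H ⇒ d d H ⇒ d d d

Two distinct leftmost derivations for the same string.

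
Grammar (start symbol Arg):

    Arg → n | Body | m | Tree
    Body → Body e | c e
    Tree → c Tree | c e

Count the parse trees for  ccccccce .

Parse trees for ccccccce:
  [Arg [Tree c [Tree c [Tree c [Tree c [Tree c [Tree c [Tree c e]]]]]]]]

1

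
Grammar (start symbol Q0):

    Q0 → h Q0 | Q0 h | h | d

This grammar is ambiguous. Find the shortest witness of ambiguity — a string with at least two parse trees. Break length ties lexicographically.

h h

length 1: no string has ≥2 trees
length 2: h h has 2 parse trees

Two derivations of h h:
  Q0 ⇒ h Q0 ⇒ h h
  Q0 ⇒ Q0 h ⇒ h h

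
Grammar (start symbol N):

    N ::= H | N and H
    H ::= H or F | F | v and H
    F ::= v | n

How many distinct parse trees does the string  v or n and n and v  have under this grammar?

1

Parse trees for v or n and n and v:
  [N [N [N [H [H [F v]] or [F n]]] and [H [F n]]] and [H [F v]]]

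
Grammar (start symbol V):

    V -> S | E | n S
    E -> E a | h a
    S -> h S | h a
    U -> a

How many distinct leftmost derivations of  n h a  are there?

1

Parse trees for n h a:
  [V n [S h a]]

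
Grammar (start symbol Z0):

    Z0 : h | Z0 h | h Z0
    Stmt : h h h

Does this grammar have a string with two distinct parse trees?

Ambiguous

Witness: h h

Derivation 1: Z0 ⇒ Z0 h ⇒ h h
Derivation 2: Z0 ⇒ h Z0 ⇒ h h

Two distinct leftmost derivations for the same string.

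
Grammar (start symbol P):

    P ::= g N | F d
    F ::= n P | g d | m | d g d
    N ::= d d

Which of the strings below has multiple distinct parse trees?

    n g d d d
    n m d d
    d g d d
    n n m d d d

n g d d d

n g d d d: 2 trees
n m d d: 1 tree
d g d d: 1 tree
n n m d d d: 1 tree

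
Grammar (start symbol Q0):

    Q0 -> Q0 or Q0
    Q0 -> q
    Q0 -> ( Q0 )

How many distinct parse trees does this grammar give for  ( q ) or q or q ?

2

Parse trees for ( q ) or q or q:
  [Q0 [Q0 ( [Q0 q] )] or [Q0 [Q0 q] or [Q0 q]]]
  [Q0 [Q0 [Q0 ( [Q0 q] )] or [Q0 q]] or [Q0 q]]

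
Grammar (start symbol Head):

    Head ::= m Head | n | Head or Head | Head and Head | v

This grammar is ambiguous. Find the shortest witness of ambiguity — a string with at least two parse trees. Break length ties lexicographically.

length 1: no string has ≥2 trees
length 2: no string has ≥2 trees
length 3: no string has ≥2 trees
length 4: m n and n has 2 parse trees

Two derivations of m n and n:
  Head ⇒ m Head ⇒ m Head and Head ⇒ m n and Head ⇒ m n and n
  Head ⇒ Head and Head ⇒ m Head and Head ⇒ m n and Head ⇒ m n and n

m n and n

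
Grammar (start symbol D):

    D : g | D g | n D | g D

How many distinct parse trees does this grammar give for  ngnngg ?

6

Parse trees for ngnngg:
  [D [D n [D g [D n [D n [D g]]]]] g]
  [D n [D [D g [D n [D n [D g]]]] g]]
  [D n [D g [D [D n [D n [D g]]] g]]]
  [D n [D g [D n [D [D n [D g]] g]]]]
  [D n [D g [D n [D n [D [D g] g]]]]]
  [D n [D g [D n [D n [D g [D g]]]]]]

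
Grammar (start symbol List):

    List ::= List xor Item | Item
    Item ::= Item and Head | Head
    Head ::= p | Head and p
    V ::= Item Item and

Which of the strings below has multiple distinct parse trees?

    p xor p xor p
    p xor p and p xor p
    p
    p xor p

p xor p and p xor p

p xor p xor p: 1 tree
p xor p and p xor p: 2 trees
p: 1 tree
p xor p: 1 tree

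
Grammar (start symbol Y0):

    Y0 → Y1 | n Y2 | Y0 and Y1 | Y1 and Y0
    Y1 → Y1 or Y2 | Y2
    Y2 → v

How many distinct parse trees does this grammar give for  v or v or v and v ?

Parse trees for v or v or v and v:
  [Y0 [Y0 [Y1 [Y1 [Y1 [Y2 v]] or [Y2 v]] or [Y2 v]]] and [Y1 [Y2 v]]]
  [Y0 [Y1 [Y1 [Y1 [Y2 v]] or [Y2 v]] or [Y2 v]] and [Y0 [Y1 [Y2 v]]]]

2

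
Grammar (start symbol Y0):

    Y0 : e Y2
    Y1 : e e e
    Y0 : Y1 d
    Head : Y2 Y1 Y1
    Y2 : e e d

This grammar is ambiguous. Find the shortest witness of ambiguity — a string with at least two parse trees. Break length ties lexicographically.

e e e d

length 4: e e e d has 2 parse trees

Two derivations of e e e d:
  Y0 ⇒ e Y2 ⇒ e e e d
  Y0 ⇒ Y1 d ⇒ e e e d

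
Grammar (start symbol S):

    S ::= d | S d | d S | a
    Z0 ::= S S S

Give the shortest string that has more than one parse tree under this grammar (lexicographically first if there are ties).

d d

length 1: no string has ≥2 trees
length 2: d d has 2 parse trees

Two derivations of d d:
  S ⇒ S d ⇒ d d
  S ⇒ d S ⇒ d d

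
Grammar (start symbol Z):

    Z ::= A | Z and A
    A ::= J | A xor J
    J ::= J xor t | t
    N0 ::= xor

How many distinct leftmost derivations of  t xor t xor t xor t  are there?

Parse trees for t xor t xor t xor t:
  [Z [A [J [J [J [J t] xor t] xor t] xor t]]]
  [Z [A [A [J t]] xor [J [J [J t] xor t] xor t]]]
  [Z [A [A [J [J t] xor t]] xor [J [J t] xor t]]]
  [Z [A [A [A [J t]] xor [J t]] xor [J [J t] xor t]]]
  [Z [A [A [J [J [J t] xor t] xor t]] xor [J t]]]
  [Z [A [A [A [J t]] xor [J [J t] xor t]] xor [J t]]]
  [Z [A [A [A [J [J t] xor t]] xor [J t]] xor [J t]]]
  [Z [A [A [A [A [J t]] xor [J t]] xor [J t]] xor [J t]]]

8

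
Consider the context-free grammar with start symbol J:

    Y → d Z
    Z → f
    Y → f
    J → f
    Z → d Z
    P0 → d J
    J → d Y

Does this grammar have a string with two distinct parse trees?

Unambiguous

(P0 is unreachable from J, so its rules don't affect L(J).) Restricted to the reachable nonterminals, every rule has the form A → t or A → t B, and no two rules for the same A share a first terminal. The grammar encodes a DFA — one run per string.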